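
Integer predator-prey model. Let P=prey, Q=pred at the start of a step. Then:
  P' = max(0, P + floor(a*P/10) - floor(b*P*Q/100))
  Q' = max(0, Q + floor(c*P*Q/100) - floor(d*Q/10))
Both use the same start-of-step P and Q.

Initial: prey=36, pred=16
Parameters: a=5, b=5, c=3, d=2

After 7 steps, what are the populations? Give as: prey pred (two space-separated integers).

Answer: 0 16

Derivation:
Step 1: prey: 36+18-28=26; pred: 16+17-3=30
Step 2: prey: 26+13-39=0; pred: 30+23-6=47
Step 3: prey: 0+0-0=0; pred: 47+0-9=38
Step 4: prey: 0+0-0=0; pred: 38+0-7=31
Step 5: prey: 0+0-0=0; pred: 31+0-6=25
Step 6: prey: 0+0-0=0; pred: 25+0-5=20
Step 7: prey: 0+0-0=0; pred: 20+0-4=16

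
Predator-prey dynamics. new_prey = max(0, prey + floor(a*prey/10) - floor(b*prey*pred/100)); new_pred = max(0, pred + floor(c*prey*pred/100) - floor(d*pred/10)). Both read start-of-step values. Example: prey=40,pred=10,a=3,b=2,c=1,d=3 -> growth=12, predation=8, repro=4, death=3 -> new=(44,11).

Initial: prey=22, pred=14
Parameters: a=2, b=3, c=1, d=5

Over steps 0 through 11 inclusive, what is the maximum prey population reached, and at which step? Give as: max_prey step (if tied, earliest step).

Answer: 53 11

Derivation:
Step 1: prey: 22+4-9=17; pred: 14+3-7=10
Step 2: prey: 17+3-5=15; pred: 10+1-5=6
Step 3: prey: 15+3-2=16; pred: 6+0-3=3
Step 4: prey: 16+3-1=18; pred: 3+0-1=2
Step 5: prey: 18+3-1=20; pred: 2+0-1=1
Step 6: prey: 20+4-0=24; pred: 1+0-0=1
Step 7: prey: 24+4-0=28; pred: 1+0-0=1
Step 8: prey: 28+5-0=33; pred: 1+0-0=1
Step 9: prey: 33+6-0=39; pred: 1+0-0=1
Step 10: prey: 39+7-1=45; pred: 1+0-0=1
Step 11: prey: 45+9-1=53; pred: 1+0-0=1
Max prey = 53 at step 11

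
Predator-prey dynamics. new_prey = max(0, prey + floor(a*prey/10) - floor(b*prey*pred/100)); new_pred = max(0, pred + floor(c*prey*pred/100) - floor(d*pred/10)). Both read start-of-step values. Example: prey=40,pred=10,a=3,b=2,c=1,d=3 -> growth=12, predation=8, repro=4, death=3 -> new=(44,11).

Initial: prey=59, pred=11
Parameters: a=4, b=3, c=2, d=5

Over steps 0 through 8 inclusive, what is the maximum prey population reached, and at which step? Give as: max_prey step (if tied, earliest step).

Step 1: prey: 59+23-19=63; pred: 11+12-5=18
Step 2: prey: 63+25-34=54; pred: 18+22-9=31
Step 3: prey: 54+21-50=25; pred: 31+33-15=49
Step 4: prey: 25+10-36=0; pred: 49+24-24=49
Step 5: prey: 0+0-0=0; pred: 49+0-24=25
Step 6: prey: 0+0-0=0; pred: 25+0-12=13
Step 7: prey: 0+0-0=0; pred: 13+0-6=7
Step 8: prey: 0+0-0=0; pred: 7+0-3=4
Max prey = 63 at step 1

Answer: 63 1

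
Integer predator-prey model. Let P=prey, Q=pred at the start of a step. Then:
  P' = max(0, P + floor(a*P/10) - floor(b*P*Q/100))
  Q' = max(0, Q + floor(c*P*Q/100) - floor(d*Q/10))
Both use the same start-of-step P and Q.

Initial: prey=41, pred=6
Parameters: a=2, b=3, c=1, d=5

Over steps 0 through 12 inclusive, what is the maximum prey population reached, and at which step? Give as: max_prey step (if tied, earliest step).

Step 1: prey: 41+8-7=42; pred: 6+2-3=5
Step 2: prey: 42+8-6=44; pred: 5+2-2=5
Step 3: prey: 44+8-6=46; pred: 5+2-2=5
Step 4: prey: 46+9-6=49; pred: 5+2-2=5
Step 5: prey: 49+9-7=51; pred: 5+2-2=5
Step 6: prey: 51+10-7=54; pred: 5+2-2=5
Step 7: prey: 54+10-8=56; pred: 5+2-2=5
Step 8: prey: 56+11-8=59; pred: 5+2-2=5
Step 9: prey: 59+11-8=62; pred: 5+2-2=5
Step 10: prey: 62+12-9=65; pred: 5+3-2=6
Step 11: prey: 65+13-11=67; pred: 6+3-3=6
Step 12: prey: 67+13-12=68; pred: 6+4-3=7
Max prey = 68 at step 12

Answer: 68 12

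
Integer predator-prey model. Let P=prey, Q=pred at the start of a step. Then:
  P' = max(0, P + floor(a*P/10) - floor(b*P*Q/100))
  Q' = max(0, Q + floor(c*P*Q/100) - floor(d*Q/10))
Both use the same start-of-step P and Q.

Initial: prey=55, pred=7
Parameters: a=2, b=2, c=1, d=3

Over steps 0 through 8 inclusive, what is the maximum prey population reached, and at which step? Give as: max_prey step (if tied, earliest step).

Step 1: prey: 55+11-7=59; pred: 7+3-2=8
Step 2: prey: 59+11-9=61; pred: 8+4-2=10
Step 3: prey: 61+12-12=61; pred: 10+6-3=13
Step 4: prey: 61+12-15=58; pred: 13+7-3=17
Step 5: prey: 58+11-19=50; pred: 17+9-5=21
Step 6: prey: 50+10-21=39; pred: 21+10-6=25
Step 7: prey: 39+7-19=27; pred: 25+9-7=27
Step 8: prey: 27+5-14=18; pred: 27+7-8=26
Max prey = 61 at step 2

Answer: 61 2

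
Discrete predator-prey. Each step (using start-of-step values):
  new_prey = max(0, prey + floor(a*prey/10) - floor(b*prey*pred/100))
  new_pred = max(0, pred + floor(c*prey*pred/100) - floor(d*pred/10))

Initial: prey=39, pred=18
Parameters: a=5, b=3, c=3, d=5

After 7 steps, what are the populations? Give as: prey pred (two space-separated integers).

Answer: 0 4

Derivation:
Step 1: prey: 39+19-21=37; pred: 18+21-9=30
Step 2: prey: 37+18-33=22; pred: 30+33-15=48
Step 3: prey: 22+11-31=2; pred: 48+31-24=55
Step 4: prey: 2+1-3=0; pred: 55+3-27=31
Step 5: prey: 0+0-0=0; pred: 31+0-15=16
Step 6: prey: 0+0-0=0; pred: 16+0-8=8
Step 7: prey: 0+0-0=0; pred: 8+0-4=4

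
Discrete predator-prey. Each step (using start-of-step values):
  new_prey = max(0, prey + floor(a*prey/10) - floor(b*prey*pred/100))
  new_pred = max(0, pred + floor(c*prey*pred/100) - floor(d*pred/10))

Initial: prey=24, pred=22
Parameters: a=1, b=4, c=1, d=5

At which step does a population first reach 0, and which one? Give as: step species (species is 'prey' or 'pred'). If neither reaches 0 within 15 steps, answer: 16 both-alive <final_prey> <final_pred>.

Step 1: prey: 24+2-21=5; pred: 22+5-11=16
Step 2: prey: 5+0-3=2; pred: 16+0-8=8
Step 3: prey: 2+0-0=2; pred: 8+0-4=4
Step 4: prey: 2+0-0=2; pred: 4+0-2=2
Step 5: prey: 2+0-0=2; pred: 2+0-1=1
Step 6: prey: 2+0-0=2; pred: 1+0-0=1
Steps 7-15: state stable at prey=2, pred=1 (no change)
No extinction within 15 steps

Answer: 16 both-alive 2 1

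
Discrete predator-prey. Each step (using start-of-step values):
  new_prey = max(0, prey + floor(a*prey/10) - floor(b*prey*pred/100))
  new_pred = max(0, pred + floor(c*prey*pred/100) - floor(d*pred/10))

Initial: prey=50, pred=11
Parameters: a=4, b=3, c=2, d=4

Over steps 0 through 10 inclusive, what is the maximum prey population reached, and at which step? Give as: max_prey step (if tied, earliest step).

Answer: 54 1

Derivation:
Step 1: prey: 50+20-16=54; pred: 11+11-4=18
Step 2: prey: 54+21-29=46; pred: 18+19-7=30
Step 3: prey: 46+18-41=23; pred: 30+27-12=45
Step 4: prey: 23+9-31=1; pred: 45+20-18=47
Step 5: prey: 1+0-1=0; pred: 47+0-18=29
Step 6: prey: 0+0-0=0; pred: 29+0-11=18
Step 7: prey: 0+0-0=0; pred: 18+0-7=11
Step 8: prey: 0+0-0=0; pred: 11+0-4=7
Step 9: prey: 0+0-0=0; pred: 7+0-2=5
Step 10: prey: 0+0-0=0; pred: 5+0-2=3
Max prey = 54 at step 1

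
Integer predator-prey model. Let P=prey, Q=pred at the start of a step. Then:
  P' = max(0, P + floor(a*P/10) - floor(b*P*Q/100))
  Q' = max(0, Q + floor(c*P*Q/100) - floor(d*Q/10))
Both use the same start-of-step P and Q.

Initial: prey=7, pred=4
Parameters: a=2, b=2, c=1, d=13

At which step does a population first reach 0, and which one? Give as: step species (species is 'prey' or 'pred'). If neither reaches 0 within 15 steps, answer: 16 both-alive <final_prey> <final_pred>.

Answer: 1 pred

Derivation:
Step 1: prey: 7+1-0=8; pred: 4+0-5=0
First extinction: pred at step 1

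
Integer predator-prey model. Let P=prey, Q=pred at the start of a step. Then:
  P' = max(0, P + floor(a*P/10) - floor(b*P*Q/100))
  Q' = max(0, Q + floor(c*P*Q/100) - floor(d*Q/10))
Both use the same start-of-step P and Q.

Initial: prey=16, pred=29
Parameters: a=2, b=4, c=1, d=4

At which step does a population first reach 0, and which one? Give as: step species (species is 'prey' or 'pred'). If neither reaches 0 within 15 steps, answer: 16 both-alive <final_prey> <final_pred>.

Answer: 16 both-alive 1 2

Derivation:
Step 1: prey: 16+3-18=1; pred: 29+4-11=22
Step 2: prey: 1+0-0=1; pred: 22+0-8=14
Step 3: prey: 1+0-0=1; pred: 14+0-5=9
Step 4: prey: 1+0-0=1; pred: 9+0-3=6
Step 5: prey: 1+0-0=1; pred: 6+0-2=4
Step 6: prey: 1+0-0=1; pred: 4+0-1=3
Step 7: prey: 1+0-0=1; pred: 3+0-1=2
Step 8: prey: 1+0-0=1; pred: 2+0-0=2
Steps 9-15: state stable at prey=1, pred=2 (no change)
No extinction within 15 steps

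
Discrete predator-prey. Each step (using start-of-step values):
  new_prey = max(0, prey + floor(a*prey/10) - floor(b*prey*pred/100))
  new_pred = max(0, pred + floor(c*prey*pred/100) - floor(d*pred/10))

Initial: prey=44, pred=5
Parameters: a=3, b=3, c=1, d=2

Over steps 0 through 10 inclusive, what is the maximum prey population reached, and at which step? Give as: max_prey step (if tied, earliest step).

Answer: 61 3

Derivation:
Step 1: prey: 44+13-6=51; pred: 5+2-1=6
Step 2: prey: 51+15-9=57; pred: 6+3-1=8
Step 3: prey: 57+17-13=61; pred: 8+4-1=11
Step 4: prey: 61+18-20=59; pred: 11+6-2=15
Step 5: prey: 59+17-26=50; pred: 15+8-3=20
Step 6: prey: 50+15-30=35; pred: 20+10-4=26
Step 7: prey: 35+10-27=18; pred: 26+9-5=30
Step 8: prey: 18+5-16=7; pred: 30+5-6=29
Step 9: prey: 7+2-6=3; pred: 29+2-5=26
Step 10: prey: 3+0-2=1; pred: 26+0-5=21
Max prey = 61 at step 3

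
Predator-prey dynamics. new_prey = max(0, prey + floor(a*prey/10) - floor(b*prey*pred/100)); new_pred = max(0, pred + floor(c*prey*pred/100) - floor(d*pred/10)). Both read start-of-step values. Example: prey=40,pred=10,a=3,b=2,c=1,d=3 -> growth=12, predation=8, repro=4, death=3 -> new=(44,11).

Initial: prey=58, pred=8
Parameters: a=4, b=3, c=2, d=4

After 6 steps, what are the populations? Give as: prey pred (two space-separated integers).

Step 1: prey: 58+23-13=68; pred: 8+9-3=14
Step 2: prey: 68+27-28=67; pred: 14+19-5=28
Step 3: prey: 67+26-56=37; pred: 28+37-11=54
Step 4: prey: 37+14-59=0; pred: 54+39-21=72
Step 5: prey: 0+0-0=0; pred: 72+0-28=44
Step 6: prey: 0+0-0=0; pred: 44+0-17=27

Answer: 0 27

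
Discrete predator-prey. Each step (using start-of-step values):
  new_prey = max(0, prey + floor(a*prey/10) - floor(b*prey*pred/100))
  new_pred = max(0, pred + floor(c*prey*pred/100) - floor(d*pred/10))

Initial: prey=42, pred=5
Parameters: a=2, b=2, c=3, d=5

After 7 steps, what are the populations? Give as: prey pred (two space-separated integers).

Answer: 0 18

Derivation:
Step 1: prey: 42+8-4=46; pred: 5+6-2=9
Step 2: prey: 46+9-8=47; pred: 9+12-4=17
Step 3: prey: 47+9-15=41; pred: 17+23-8=32
Step 4: prey: 41+8-26=23; pred: 32+39-16=55
Step 5: prey: 23+4-25=2; pred: 55+37-27=65
Step 6: prey: 2+0-2=0; pred: 65+3-32=36
Step 7: prey: 0+0-0=0; pred: 36+0-18=18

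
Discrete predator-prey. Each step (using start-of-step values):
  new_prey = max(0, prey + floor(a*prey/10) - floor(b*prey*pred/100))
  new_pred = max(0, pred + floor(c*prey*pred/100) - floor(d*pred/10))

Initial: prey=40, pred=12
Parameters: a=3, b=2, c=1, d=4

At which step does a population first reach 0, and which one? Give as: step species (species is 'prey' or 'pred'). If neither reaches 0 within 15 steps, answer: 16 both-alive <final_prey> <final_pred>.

Answer: 16 both-alive 31 13

Derivation:
Step 1: prey: 40+12-9=43; pred: 12+4-4=12
Step 2: prey: 43+12-10=45; pred: 12+5-4=13
Step 3: prey: 45+13-11=47; pred: 13+5-5=13
Step 4: prey: 47+14-12=49; pred: 13+6-5=14
Step 5: prey: 49+14-13=50; pred: 14+6-5=15
Step 6: prey: 50+15-15=50; pred: 15+7-6=16
Step 7: prey: 50+15-16=49; pred: 16+8-6=18
Step 8: prey: 49+14-17=46; pred: 18+8-7=19
Step 9: prey: 46+13-17=42; pred: 19+8-7=20
Step 10: prey: 42+12-16=38; pred: 20+8-8=20
Step 11: prey: 38+11-15=34; pred: 20+7-8=19
Step 12: prey: 34+10-12=32; pred: 19+6-7=18
Step 13: prey: 32+9-11=30; pred: 18+5-7=16
Step 14: prey: 30+9-9=30; pred: 16+4-6=14
Step 15: prey: 30+9-8=31; pred: 14+4-5=13
No extinction within 15 steps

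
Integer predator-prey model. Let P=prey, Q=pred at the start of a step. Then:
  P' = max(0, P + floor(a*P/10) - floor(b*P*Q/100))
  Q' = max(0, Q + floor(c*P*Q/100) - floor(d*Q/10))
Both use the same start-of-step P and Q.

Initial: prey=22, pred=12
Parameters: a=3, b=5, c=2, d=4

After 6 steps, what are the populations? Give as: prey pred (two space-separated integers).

Answer: 8 3

Derivation:
Step 1: prey: 22+6-13=15; pred: 12+5-4=13
Step 2: prey: 15+4-9=10; pred: 13+3-5=11
Step 3: prey: 10+3-5=8; pred: 11+2-4=9
Step 4: prey: 8+2-3=7; pred: 9+1-3=7
Step 5: prey: 7+2-2=7; pred: 7+0-2=5
Step 6: prey: 7+2-1=8; pred: 5+0-2=3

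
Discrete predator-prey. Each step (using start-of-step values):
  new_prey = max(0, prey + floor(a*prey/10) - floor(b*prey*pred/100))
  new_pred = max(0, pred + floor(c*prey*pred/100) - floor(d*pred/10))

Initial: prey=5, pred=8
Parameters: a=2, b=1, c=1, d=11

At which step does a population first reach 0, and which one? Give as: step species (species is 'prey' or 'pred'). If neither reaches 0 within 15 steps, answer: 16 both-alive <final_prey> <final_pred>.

Step 1: prey: 5+1-0=6; pred: 8+0-8=0
First extinction: pred at step 1

Answer: 1 pred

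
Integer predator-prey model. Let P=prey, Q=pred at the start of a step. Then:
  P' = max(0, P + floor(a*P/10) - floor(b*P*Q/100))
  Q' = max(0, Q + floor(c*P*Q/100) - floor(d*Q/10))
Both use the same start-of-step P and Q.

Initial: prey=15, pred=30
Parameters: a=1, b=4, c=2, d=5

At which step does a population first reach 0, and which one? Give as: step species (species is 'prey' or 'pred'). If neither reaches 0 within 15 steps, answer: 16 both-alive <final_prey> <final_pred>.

Answer: 1 prey

Derivation:
Step 1: prey: 15+1-18=0; pred: 30+9-15=24
First extinction: prey at step 1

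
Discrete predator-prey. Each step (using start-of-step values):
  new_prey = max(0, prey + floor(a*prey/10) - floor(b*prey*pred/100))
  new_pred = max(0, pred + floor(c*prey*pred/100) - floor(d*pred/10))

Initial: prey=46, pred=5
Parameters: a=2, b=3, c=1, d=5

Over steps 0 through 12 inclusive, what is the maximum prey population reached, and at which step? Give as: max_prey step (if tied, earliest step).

Step 1: prey: 46+9-6=49; pred: 5+2-2=5
Step 2: prey: 49+9-7=51; pred: 5+2-2=5
Step 3: prey: 51+10-7=54; pred: 5+2-2=5
Step 4: prey: 54+10-8=56; pred: 5+2-2=5
Step 5: prey: 56+11-8=59; pred: 5+2-2=5
Step 6: prey: 59+11-8=62; pred: 5+2-2=5
Step 7: prey: 62+12-9=65; pred: 5+3-2=6
Step 8: prey: 65+13-11=67; pred: 6+3-3=6
Step 9: prey: 67+13-12=68; pred: 6+4-3=7
Step 10: prey: 68+13-14=67; pred: 7+4-3=8
Step 11: prey: 67+13-16=64; pred: 8+5-4=9
Step 12: prey: 64+12-17=59; pred: 9+5-4=10
Max prey = 68 at step 9

Answer: 68 9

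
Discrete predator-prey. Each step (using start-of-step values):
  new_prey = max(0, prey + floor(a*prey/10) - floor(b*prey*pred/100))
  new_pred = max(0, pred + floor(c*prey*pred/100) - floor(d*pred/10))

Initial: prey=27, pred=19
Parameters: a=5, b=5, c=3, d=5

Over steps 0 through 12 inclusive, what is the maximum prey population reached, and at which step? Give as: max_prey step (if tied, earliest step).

Answer: 41 12

Derivation:
Step 1: prey: 27+13-25=15; pred: 19+15-9=25
Step 2: prey: 15+7-18=4; pred: 25+11-12=24
Step 3: prey: 4+2-4=2; pred: 24+2-12=14
Step 4: prey: 2+1-1=2; pred: 14+0-7=7
Step 5: prey: 2+1-0=3; pred: 7+0-3=4
Step 6: prey: 3+1-0=4; pred: 4+0-2=2
Step 7: prey: 4+2-0=6; pred: 2+0-1=1
Step 8: prey: 6+3-0=9; pred: 1+0-0=1
Step 9: prey: 9+4-0=13; pred: 1+0-0=1
Step 10: prey: 13+6-0=19; pred: 1+0-0=1
Step 11: prey: 19+9-0=28; pred: 1+0-0=1
Step 12: prey: 28+14-1=41; pred: 1+0-0=1
Max prey = 41 at step 12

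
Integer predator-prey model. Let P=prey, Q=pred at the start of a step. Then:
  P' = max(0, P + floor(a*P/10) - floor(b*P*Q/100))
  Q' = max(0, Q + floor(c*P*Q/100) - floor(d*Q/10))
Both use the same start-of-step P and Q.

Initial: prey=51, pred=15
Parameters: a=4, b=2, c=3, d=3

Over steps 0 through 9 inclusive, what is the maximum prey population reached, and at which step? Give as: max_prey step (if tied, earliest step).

Step 1: prey: 51+20-15=56; pred: 15+22-4=33
Step 2: prey: 56+22-36=42; pred: 33+55-9=79
Step 3: prey: 42+16-66=0; pred: 79+99-23=155
Step 4: prey: 0+0-0=0; pred: 155+0-46=109
Step 5: prey: 0+0-0=0; pred: 109+0-32=77
Step 6: prey: 0+0-0=0; pred: 77+0-23=54
Step 7: prey: 0+0-0=0; pred: 54+0-16=38
Step 8: prey: 0+0-0=0; pred: 38+0-11=27
Step 9: prey: 0+0-0=0; pred: 27+0-8=19
Max prey = 56 at step 1

Answer: 56 1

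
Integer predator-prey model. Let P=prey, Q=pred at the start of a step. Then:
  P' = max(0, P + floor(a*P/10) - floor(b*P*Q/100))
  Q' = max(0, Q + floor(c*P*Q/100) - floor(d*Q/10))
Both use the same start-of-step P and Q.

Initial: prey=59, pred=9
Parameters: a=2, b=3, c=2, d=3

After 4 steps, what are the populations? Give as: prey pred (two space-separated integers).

Step 1: prey: 59+11-15=55; pred: 9+10-2=17
Step 2: prey: 55+11-28=38; pred: 17+18-5=30
Step 3: prey: 38+7-34=11; pred: 30+22-9=43
Step 4: prey: 11+2-14=0; pred: 43+9-12=40

Answer: 0 40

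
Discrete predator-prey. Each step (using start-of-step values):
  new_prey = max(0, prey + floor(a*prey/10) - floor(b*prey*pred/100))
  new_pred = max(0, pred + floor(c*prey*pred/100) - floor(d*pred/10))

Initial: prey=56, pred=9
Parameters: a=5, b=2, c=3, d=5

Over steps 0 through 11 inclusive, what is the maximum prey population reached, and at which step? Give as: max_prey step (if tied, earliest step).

Answer: 82 2

Derivation:
Step 1: prey: 56+28-10=74; pred: 9+15-4=20
Step 2: prey: 74+37-29=82; pred: 20+44-10=54
Step 3: prey: 82+41-88=35; pred: 54+132-27=159
Step 4: prey: 35+17-111=0; pred: 159+166-79=246
Step 5: prey: 0+0-0=0; pred: 246+0-123=123
Step 6: prey: 0+0-0=0; pred: 123+0-61=62
Step 7: prey: 0+0-0=0; pred: 62+0-31=31
Step 8: prey: 0+0-0=0; pred: 31+0-15=16
Step 9: prey: 0+0-0=0; pred: 16+0-8=8
Step 10: prey: 0+0-0=0; pred: 8+0-4=4
Step 11: prey: 0+0-0=0; pred: 4+0-2=2
Max prey = 82 at step 2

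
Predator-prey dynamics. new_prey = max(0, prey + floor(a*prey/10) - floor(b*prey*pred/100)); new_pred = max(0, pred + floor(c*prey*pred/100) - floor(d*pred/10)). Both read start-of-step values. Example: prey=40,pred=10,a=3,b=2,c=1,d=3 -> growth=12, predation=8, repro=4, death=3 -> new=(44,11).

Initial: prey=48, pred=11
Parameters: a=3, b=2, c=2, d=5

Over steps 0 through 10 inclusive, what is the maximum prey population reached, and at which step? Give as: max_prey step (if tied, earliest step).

Step 1: prey: 48+14-10=52; pred: 11+10-5=16
Step 2: prey: 52+15-16=51; pred: 16+16-8=24
Step 3: prey: 51+15-24=42; pred: 24+24-12=36
Step 4: prey: 42+12-30=24; pred: 36+30-18=48
Step 5: prey: 24+7-23=8; pred: 48+23-24=47
Step 6: prey: 8+2-7=3; pred: 47+7-23=31
Step 7: prey: 3+0-1=2; pred: 31+1-15=17
Step 8: prey: 2+0-0=2; pred: 17+0-8=9
Step 9: prey: 2+0-0=2; pred: 9+0-4=5
Step 10: prey: 2+0-0=2; pred: 5+0-2=3
Max prey = 52 at step 1

Answer: 52 1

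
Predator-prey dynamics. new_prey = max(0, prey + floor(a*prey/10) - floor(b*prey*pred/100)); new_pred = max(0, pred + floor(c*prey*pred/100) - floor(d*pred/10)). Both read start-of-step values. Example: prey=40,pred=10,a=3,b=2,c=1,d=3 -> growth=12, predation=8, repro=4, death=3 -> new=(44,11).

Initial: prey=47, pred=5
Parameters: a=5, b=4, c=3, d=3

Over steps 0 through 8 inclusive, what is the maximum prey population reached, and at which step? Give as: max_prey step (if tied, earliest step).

Answer: 65 2

Derivation:
Step 1: prey: 47+23-9=61; pred: 5+7-1=11
Step 2: prey: 61+30-26=65; pred: 11+20-3=28
Step 3: prey: 65+32-72=25; pred: 28+54-8=74
Step 4: prey: 25+12-74=0; pred: 74+55-22=107
Step 5: prey: 0+0-0=0; pred: 107+0-32=75
Step 6: prey: 0+0-0=0; pred: 75+0-22=53
Step 7: prey: 0+0-0=0; pred: 53+0-15=38
Step 8: prey: 0+0-0=0; pred: 38+0-11=27
Max prey = 65 at step 2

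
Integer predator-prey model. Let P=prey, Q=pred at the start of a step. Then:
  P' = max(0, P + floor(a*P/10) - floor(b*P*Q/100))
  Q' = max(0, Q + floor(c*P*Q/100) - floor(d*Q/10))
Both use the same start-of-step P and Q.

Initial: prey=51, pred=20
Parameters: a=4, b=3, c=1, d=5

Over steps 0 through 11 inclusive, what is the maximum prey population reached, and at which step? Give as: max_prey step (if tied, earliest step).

Answer: 93 11

Derivation:
Step 1: prey: 51+20-30=41; pred: 20+10-10=20
Step 2: prey: 41+16-24=33; pred: 20+8-10=18
Step 3: prey: 33+13-17=29; pred: 18+5-9=14
Step 4: prey: 29+11-12=28; pred: 14+4-7=11
Step 5: prey: 28+11-9=30; pred: 11+3-5=9
Step 6: prey: 30+12-8=34; pred: 9+2-4=7
Step 7: prey: 34+13-7=40; pred: 7+2-3=6
Step 8: prey: 40+16-7=49; pred: 6+2-3=5
Step 9: prey: 49+19-7=61; pred: 5+2-2=5
Step 10: prey: 61+24-9=76; pred: 5+3-2=6
Step 11: prey: 76+30-13=93; pred: 6+4-3=7
Max prey = 93 at step 11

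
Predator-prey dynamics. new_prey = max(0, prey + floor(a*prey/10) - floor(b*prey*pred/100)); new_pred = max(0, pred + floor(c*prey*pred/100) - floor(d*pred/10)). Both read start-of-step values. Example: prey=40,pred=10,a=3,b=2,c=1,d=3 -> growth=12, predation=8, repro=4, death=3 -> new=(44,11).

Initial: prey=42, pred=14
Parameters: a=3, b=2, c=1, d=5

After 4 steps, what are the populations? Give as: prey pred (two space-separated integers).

Answer: 54 9

Derivation:
Step 1: prey: 42+12-11=43; pred: 14+5-7=12
Step 2: prey: 43+12-10=45; pred: 12+5-6=11
Step 3: prey: 45+13-9=49; pred: 11+4-5=10
Step 4: prey: 49+14-9=54; pred: 10+4-5=9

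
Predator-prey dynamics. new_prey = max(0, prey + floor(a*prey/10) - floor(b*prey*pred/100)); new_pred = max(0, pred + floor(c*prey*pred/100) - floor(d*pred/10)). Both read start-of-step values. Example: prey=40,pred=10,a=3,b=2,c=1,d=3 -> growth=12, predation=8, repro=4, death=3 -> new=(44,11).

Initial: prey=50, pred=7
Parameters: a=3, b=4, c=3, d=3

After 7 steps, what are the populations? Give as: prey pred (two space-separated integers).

Answer: 0 15

Derivation:
Step 1: prey: 50+15-14=51; pred: 7+10-2=15
Step 2: prey: 51+15-30=36; pred: 15+22-4=33
Step 3: prey: 36+10-47=0; pred: 33+35-9=59
Step 4: prey: 0+0-0=0; pred: 59+0-17=42
Step 5: prey: 0+0-0=0; pred: 42+0-12=30
Step 6: prey: 0+0-0=0; pred: 30+0-9=21
Step 7: prey: 0+0-0=0; pred: 21+0-6=15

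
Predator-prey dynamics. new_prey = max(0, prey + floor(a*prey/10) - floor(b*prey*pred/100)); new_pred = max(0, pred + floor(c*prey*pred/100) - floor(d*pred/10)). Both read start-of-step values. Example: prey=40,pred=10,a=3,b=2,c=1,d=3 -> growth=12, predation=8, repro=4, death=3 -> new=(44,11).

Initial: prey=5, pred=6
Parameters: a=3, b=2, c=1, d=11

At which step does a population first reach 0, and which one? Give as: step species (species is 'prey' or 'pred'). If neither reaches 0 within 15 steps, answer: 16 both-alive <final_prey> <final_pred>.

Step 1: prey: 5+1-0=6; pred: 6+0-6=0
First extinction: pred at step 1

Answer: 1 pred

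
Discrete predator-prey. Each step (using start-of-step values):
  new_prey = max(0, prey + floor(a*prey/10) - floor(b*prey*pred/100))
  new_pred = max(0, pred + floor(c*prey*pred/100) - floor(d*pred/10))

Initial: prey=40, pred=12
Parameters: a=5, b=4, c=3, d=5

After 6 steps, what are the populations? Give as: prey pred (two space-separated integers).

Step 1: prey: 40+20-19=41; pred: 12+14-6=20
Step 2: prey: 41+20-32=29; pred: 20+24-10=34
Step 3: prey: 29+14-39=4; pred: 34+29-17=46
Step 4: prey: 4+2-7=0; pred: 46+5-23=28
Step 5: prey: 0+0-0=0; pred: 28+0-14=14
Step 6: prey: 0+0-0=0; pred: 14+0-7=7

Answer: 0 7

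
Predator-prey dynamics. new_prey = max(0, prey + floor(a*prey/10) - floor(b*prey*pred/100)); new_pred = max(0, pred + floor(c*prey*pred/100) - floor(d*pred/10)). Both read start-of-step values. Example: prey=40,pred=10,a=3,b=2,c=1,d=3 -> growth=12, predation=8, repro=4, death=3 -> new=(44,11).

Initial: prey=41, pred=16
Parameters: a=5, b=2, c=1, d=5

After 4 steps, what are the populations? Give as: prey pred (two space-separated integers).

Step 1: prey: 41+20-13=48; pred: 16+6-8=14
Step 2: prey: 48+24-13=59; pred: 14+6-7=13
Step 3: prey: 59+29-15=73; pred: 13+7-6=14
Step 4: prey: 73+36-20=89; pred: 14+10-7=17

Answer: 89 17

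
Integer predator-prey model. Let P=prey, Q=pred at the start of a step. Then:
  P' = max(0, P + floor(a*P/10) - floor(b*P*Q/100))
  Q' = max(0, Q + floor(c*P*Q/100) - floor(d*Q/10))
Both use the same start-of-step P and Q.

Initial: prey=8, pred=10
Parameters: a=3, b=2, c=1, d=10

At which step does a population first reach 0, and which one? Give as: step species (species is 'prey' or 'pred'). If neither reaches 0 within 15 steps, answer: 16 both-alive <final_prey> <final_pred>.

Step 1: prey: 8+2-1=9; pred: 10+0-10=0
First extinction: pred at step 1

Answer: 1 pred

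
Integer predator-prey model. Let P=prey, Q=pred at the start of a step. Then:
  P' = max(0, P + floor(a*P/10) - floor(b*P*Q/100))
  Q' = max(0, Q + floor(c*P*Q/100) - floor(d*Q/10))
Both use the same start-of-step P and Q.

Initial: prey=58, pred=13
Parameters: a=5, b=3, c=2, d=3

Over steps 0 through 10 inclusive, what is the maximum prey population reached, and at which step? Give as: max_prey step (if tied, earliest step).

Step 1: prey: 58+29-22=65; pred: 13+15-3=25
Step 2: prey: 65+32-48=49; pred: 25+32-7=50
Step 3: prey: 49+24-73=0; pred: 50+49-15=84
Step 4: prey: 0+0-0=0; pred: 84+0-25=59
Step 5: prey: 0+0-0=0; pred: 59+0-17=42
Step 6: prey: 0+0-0=0; pred: 42+0-12=30
Step 7: prey: 0+0-0=0; pred: 30+0-9=21
Step 8: prey: 0+0-0=0; pred: 21+0-6=15
Step 9: prey: 0+0-0=0; pred: 15+0-4=11
Step 10: prey: 0+0-0=0; pred: 11+0-3=8
Max prey = 65 at step 1

Answer: 65 1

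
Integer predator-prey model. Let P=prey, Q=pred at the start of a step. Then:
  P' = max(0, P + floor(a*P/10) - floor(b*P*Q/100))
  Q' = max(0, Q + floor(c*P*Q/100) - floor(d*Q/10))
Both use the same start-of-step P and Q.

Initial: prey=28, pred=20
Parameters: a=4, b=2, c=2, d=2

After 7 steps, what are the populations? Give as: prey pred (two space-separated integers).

Step 1: prey: 28+11-11=28; pred: 20+11-4=27
Step 2: prey: 28+11-15=24; pred: 27+15-5=37
Step 3: prey: 24+9-17=16; pred: 37+17-7=47
Step 4: prey: 16+6-15=7; pred: 47+15-9=53
Step 5: prey: 7+2-7=2; pred: 53+7-10=50
Step 6: prey: 2+0-2=0; pred: 50+2-10=42
Step 7: prey: 0+0-0=0; pred: 42+0-8=34

Answer: 0 34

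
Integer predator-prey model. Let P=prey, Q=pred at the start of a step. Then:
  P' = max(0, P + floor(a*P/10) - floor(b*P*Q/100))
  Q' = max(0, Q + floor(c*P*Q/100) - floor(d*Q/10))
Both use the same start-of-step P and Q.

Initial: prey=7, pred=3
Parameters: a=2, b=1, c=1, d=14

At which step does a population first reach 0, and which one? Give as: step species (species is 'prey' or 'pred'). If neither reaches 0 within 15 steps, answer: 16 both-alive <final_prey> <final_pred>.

Step 1: prey: 7+1-0=8; pred: 3+0-4=0
First extinction: pred at step 1

Answer: 1 pred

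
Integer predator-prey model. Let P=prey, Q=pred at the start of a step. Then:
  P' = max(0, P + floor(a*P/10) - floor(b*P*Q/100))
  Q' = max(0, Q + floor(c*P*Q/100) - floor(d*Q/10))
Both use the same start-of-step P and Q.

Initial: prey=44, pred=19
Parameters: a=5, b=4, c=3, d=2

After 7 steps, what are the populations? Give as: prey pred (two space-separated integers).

Step 1: prey: 44+22-33=33; pred: 19+25-3=41
Step 2: prey: 33+16-54=0; pred: 41+40-8=73
Step 3: prey: 0+0-0=0; pred: 73+0-14=59
Step 4: prey: 0+0-0=0; pred: 59+0-11=48
Step 5: prey: 0+0-0=0; pred: 48+0-9=39
Step 6: prey: 0+0-0=0; pred: 39+0-7=32
Step 7: prey: 0+0-0=0; pred: 32+0-6=26

Answer: 0 26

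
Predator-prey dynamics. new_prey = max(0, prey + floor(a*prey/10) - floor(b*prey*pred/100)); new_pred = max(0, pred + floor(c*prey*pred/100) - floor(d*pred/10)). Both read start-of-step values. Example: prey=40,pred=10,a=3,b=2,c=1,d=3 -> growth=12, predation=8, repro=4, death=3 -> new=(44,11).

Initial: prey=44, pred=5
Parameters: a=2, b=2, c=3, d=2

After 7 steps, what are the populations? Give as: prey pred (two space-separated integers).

Answer: 0 62

Derivation:
Step 1: prey: 44+8-4=48; pred: 5+6-1=10
Step 2: prey: 48+9-9=48; pred: 10+14-2=22
Step 3: prey: 48+9-21=36; pred: 22+31-4=49
Step 4: prey: 36+7-35=8; pred: 49+52-9=92
Step 5: prey: 8+1-14=0; pred: 92+22-18=96
Step 6: prey: 0+0-0=0; pred: 96+0-19=77
Step 7: prey: 0+0-0=0; pred: 77+0-15=62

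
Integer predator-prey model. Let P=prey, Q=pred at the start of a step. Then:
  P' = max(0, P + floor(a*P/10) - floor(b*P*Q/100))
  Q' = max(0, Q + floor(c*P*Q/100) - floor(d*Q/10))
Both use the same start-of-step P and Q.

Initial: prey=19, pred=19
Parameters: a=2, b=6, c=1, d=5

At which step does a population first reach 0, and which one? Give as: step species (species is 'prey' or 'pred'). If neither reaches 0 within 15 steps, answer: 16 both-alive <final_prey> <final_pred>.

Answer: 16 both-alive 1 1

Derivation:
Step 1: prey: 19+3-21=1; pred: 19+3-9=13
Step 2: prey: 1+0-0=1; pred: 13+0-6=7
Step 3: prey: 1+0-0=1; pred: 7+0-3=4
Step 4: prey: 1+0-0=1; pred: 4+0-2=2
Step 5: prey: 1+0-0=1; pred: 2+0-1=1
Step 6: prey: 1+0-0=1; pred: 1+0-0=1
Steps 7-15: state stable at prey=1, pred=1 (no change)
No extinction within 15 steps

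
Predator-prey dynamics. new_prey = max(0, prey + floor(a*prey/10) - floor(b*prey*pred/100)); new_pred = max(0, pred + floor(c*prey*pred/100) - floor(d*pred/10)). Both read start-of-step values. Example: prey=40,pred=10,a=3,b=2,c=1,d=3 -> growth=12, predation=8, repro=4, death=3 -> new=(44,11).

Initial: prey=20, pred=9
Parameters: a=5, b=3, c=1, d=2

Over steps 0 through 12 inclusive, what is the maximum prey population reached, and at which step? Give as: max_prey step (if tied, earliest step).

Step 1: prey: 20+10-5=25; pred: 9+1-1=9
Step 2: prey: 25+12-6=31; pred: 9+2-1=10
Step 3: prey: 31+15-9=37; pred: 10+3-2=11
Step 4: prey: 37+18-12=43; pred: 11+4-2=13
Step 5: prey: 43+21-16=48; pred: 13+5-2=16
Step 6: prey: 48+24-23=49; pred: 16+7-3=20
Step 7: prey: 49+24-29=44; pred: 20+9-4=25
Step 8: prey: 44+22-33=33; pred: 25+11-5=31
Step 9: prey: 33+16-30=19; pred: 31+10-6=35
Step 10: prey: 19+9-19=9; pred: 35+6-7=34
Step 11: prey: 9+4-9=4; pred: 34+3-6=31
Step 12: prey: 4+2-3=3; pred: 31+1-6=26
Max prey = 49 at step 6

Answer: 49 6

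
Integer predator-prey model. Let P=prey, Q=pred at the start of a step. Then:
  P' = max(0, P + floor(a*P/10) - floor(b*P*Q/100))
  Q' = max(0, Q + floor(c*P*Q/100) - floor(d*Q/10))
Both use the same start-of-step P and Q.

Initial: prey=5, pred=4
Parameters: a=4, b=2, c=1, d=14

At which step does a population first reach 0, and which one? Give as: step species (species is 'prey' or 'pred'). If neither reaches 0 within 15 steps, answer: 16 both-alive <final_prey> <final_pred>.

Step 1: prey: 5+2-0=7; pred: 4+0-5=0
First extinction: pred at step 1

Answer: 1 pred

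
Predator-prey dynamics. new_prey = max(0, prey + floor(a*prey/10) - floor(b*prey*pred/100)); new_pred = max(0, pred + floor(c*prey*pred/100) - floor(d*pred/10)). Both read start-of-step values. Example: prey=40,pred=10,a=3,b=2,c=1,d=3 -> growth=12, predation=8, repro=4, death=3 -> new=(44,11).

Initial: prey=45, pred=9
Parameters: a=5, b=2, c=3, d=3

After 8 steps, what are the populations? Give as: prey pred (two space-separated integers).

Step 1: prey: 45+22-8=59; pred: 9+12-2=19
Step 2: prey: 59+29-22=66; pred: 19+33-5=47
Step 3: prey: 66+33-62=37; pred: 47+93-14=126
Step 4: prey: 37+18-93=0; pred: 126+139-37=228
Step 5: prey: 0+0-0=0; pred: 228+0-68=160
Step 6: prey: 0+0-0=0; pred: 160+0-48=112
Step 7: prey: 0+0-0=0; pred: 112+0-33=79
Step 8: prey: 0+0-0=0; pred: 79+0-23=56

Answer: 0 56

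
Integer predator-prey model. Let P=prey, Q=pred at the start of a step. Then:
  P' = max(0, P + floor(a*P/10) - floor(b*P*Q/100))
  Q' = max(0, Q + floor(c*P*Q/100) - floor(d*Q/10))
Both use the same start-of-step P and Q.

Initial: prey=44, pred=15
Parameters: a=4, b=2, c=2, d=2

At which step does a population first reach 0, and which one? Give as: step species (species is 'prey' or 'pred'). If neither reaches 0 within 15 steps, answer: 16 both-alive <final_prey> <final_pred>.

Answer: 4 prey

Derivation:
Step 1: prey: 44+17-13=48; pred: 15+13-3=25
Step 2: prey: 48+19-24=43; pred: 25+24-5=44
Step 3: prey: 43+17-37=23; pred: 44+37-8=73
Step 4: prey: 23+9-33=0; pred: 73+33-14=92
First extinction: prey at step 4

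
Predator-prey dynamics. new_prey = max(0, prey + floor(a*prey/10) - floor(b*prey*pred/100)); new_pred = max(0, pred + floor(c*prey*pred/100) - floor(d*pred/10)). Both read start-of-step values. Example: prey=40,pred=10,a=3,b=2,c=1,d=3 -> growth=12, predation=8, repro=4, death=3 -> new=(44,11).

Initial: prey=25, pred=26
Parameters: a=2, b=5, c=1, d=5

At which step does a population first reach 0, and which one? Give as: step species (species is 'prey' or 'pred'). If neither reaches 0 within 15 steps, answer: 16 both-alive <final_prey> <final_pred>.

Step 1: prey: 25+5-32=0; pred: 26+6-13=19
First extinction: prey at step 1

Answer: 1 prey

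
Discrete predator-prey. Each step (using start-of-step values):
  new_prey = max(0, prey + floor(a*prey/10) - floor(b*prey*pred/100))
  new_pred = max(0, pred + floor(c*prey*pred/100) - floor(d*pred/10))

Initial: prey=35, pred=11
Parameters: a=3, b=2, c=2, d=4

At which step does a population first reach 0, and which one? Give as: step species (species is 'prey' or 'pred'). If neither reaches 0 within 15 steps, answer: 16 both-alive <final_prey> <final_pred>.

Step 1: prey: 35+10-7=38; pred: 11+7-4=14
Step 2: prey: 38+11-10=39; pred: 14+10-5=19
Step 3: prey: 39+11-14=36; pred: 19+14-7=26
Step 4: prey: 36+10-18=28; pred: 26+18-10=34
Step 5: prey: 28+8-19=17; pred: 34+19-13=40
Step 6: prey: 17+5-13=9; pred: 40+13-16=37
Step 7: prey: 9+2-6=5; pred: 37+6-14=29
Step 8: prey: 5+1-2=4; pred: 29+2-11=20
Step 9: prey: 4+1-1=4; pred: 20+1-8=13
Step 10: prey: 4+1-1=4; pred: 13+1-5=9
Step 11: prey: 4+1-0=5; pred: 9+0-3=6
Step 12: prey: 5+1-0=6; pred: 6+0-2=4
Step 13: prey: 6+1-0=7; pred: 4+0-1=3
Step 14: prey: 7+2-0=9; pred: 3+0-1=2
Step 15: prey: 9+2-0=11; pred: 2+0-0=2
No extinction within 15 steps

Answer: 16 both-alive 11 2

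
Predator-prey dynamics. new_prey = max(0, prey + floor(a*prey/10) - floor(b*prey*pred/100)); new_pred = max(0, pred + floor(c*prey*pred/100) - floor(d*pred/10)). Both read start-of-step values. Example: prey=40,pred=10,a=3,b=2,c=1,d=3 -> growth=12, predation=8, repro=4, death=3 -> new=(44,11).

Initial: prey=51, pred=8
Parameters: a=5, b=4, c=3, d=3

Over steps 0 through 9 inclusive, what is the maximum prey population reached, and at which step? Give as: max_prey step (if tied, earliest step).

Step 1: prey: 51+25-16=60; pred: 8+12-2=18
Step 2: prey: 60+30-43=47; pred: 18+32-5=45
Step 3: prey: 47+23-84=0; pred: 45+63-13=95
Step 4: prey: 0+0-0=0; pred: 95+0-28=67
Step 5: prey: 0+0-0=0; pred: 67+0-20=47
Step 6: prey: 0+0-0=0; pred: 47+0-14=33
Step 7: prey: 0+0-0=0; pred: 33+0-9=24
Step 8: prey: 0+0-0=0; pred: 24+0-7=17
Step 9: prey: 0+0-0=0; pred: 17+0-5=12
Max prey = 60 at step 1

Answer: 60 1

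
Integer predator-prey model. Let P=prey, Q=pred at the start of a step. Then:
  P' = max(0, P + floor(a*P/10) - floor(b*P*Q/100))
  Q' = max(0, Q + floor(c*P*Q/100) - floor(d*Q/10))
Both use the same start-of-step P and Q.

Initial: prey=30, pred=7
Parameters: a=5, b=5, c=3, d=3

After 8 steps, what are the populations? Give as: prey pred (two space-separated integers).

Answer: 0 10

Derivation:
Step 1: prey: 30+15-10=35; pred: 7+6-2=11
Step 2: prey: 35+17-19=33; pred: 11+11-3=19
Step 3: prey: 33+16-31=18; pred: 19+18-5=32
Step 4: prey: 18+9-28=0; pred: 32+17-9=40
Step 5: prey: 0+0-0=0; pred: 40+0-12=28
Step 6: prey: 0+0-0=0; pred: 28+0-8=20
Step 7: prey: 0+0-0=0; pred: 20+0-6=14
Step 8: prey: 0+0-0=0; pred: 14+0-4=10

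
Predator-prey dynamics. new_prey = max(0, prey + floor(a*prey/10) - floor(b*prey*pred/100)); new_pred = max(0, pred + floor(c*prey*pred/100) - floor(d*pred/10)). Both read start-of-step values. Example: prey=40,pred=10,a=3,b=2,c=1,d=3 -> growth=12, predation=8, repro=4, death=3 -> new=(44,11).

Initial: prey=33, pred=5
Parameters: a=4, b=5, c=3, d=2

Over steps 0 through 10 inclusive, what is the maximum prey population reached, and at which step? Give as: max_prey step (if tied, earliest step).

Step 1: prey: 33+13-8=38; pred: 5+4-1=8
Step 2: prey: 38+15-15=38; pred: 8+9-1=16
Step 3: prey: 38+15-30=23; pred: 16+18-3=31
Step 4: prey: 23+9-35=0; pred: 31+21-6=46
Step 5: prey: 0+0-0=0; pred: 46+0-9=37
Step 6: prey: 0+0-0=0; pred: 37+0-7=30
Step 7: prey: 0+0-0=0; pred: 30+0-6=24
Step 8: prey: 0+0-0=0; pred: 24+0-4=20
Step 9: prey: 0+0-0=0; pred: 20+0-4=16
Step 10: prey: 0+0-0=0; pred: 16+0-3=13
Max prey = 38 at step 1

Answer: 38 1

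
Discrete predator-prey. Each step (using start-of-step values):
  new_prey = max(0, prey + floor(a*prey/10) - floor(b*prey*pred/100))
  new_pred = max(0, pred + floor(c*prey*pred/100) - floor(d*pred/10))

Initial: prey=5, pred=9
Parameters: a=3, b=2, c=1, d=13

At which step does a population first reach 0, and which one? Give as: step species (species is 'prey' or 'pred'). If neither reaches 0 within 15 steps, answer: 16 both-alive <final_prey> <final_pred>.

Step 1: prey: 5+1-0=6; pred: 9+0-11=0
First extinction: pred at step 1

Answer: 1 pred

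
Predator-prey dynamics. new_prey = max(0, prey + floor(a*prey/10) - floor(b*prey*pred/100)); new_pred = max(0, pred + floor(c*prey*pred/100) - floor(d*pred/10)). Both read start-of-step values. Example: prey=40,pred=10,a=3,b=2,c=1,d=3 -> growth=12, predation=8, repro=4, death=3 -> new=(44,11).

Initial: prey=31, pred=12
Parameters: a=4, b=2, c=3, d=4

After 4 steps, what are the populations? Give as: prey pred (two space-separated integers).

Answer: 9 79

Derivation:
Step 1: prey: 31+12-7=36; pred: 12+11-4=19
Step 2: prey: 36+14-13=37; pred: 19+20-7=32
Step 3: prey: 37+14-23=28; pred: 32+35-12=55
Step 4: prey: 28+11-30=9; pred: 55+46-22=79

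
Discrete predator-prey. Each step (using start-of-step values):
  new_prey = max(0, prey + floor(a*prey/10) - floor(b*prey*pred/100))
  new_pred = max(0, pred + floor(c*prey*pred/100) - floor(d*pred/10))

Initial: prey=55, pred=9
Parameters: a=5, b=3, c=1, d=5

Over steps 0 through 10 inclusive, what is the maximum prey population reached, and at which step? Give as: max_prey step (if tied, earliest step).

Answer: 104 4

Derivation:
Step 1: prey: 55+27-14=68; pred: 9+4-4=9
Step 2: prey: 68+34-18=84; pred: 9+6-4=11
Step 3: prey: 84+42-27=99; pred: 11+9-5=15
Step 4: prey: 99+49-44=104; pred: 15+14-7=22
Step 5: prey: 104+52-68=88; pred: 22+22-11=33
Step 6: prey: 88+44-87=45; pred: 33+29-16=46
Step 7: prey: 45+22-62=5; pred: 46+20-23=43
Step 8: prey: 5+2-6=1; pred: 43+2-21=24
Step 9: prey: 1+0-0=1; pred: 24+0-12=12
Step 10: prey: 1+0-0=1; pred: 12+0-6=6
Max prey = 104 at step 4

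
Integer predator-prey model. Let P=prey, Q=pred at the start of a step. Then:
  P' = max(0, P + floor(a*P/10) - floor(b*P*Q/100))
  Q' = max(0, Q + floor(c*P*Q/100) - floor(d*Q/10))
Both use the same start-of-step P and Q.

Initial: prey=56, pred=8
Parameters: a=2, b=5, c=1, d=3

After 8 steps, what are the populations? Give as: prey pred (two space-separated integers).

Answer: 6 4

Derivation:
Step 1: prey: 56+11-22=45; pred: 8+4-2=10
Step 2: prey: 45+9-22=32; pred: 10+4-3=11
Step 3: prey: 32+6-17=21; pred: 11+3-3=11
Step 4: prey: 21+4-11=14; pred: 11+2-3=10
Step 5: prey: 14+2-7=9; pred: 10+1-3=8
Step 6: prey: 9+1-3=7; pred: 8+0-2=6
Step 7: prey: 7+1-2=6; pred: 6+0-1=5
Step 8: prey: 6+1-1=6; pred: 5+0-1=4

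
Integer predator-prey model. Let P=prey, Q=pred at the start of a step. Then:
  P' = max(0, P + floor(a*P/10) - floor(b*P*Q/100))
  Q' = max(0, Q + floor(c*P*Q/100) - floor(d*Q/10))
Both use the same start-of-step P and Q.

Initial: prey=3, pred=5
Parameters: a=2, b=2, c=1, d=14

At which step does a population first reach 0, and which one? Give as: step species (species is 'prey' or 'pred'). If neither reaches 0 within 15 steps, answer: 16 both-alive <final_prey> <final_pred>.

Step 1: prey: 3+0-0=3; pred: 5+0-7=0
First extinction: pred at step 1

Answer: 1 pred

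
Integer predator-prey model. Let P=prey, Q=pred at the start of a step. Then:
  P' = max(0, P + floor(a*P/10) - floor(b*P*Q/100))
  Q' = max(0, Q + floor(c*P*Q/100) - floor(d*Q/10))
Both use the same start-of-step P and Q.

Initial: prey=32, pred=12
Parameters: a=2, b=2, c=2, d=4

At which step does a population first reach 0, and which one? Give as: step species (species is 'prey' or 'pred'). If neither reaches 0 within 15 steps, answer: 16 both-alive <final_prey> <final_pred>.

Step 1: prey: 32+6-7=31; pred: 12+7-4=15
Step 2: prey: 31+6-9=28; pred: 15+9-6=18
Step 3: prey: 28+5-10=23; pred: 18+10-7=21
Step 4: prey: 23+4-9=18; pred: 21+9-8=22
Step 5: prey: 18+3-7=14; pred: 22+7-8=21
Step 6: prey: 14+2-5=11; pred: 21+5-8=18
Step 7: prey: 11+2-3=10; pred: 18+3-7=14
Step 8: prey: 10+2-2=10; pred: 14+2-5=11
Step 9: prey: 10+2-2=10; pred: 11+2-4=9
Step 10: prey: 10+2-1=11; pred: 9+1-3=7
Step 11: prey: 11+2-1=12; pred: 7+1-2=6
Step 12: prey: 12+2-1=13; pred: 6+1-2=5
Step 13: prey: 13+2-1=14; pred: 5+1-2=4
Step 14: prey: 14+2-1=15; pred: 4+1-1=4
Step 15: prey: 15+3-1=17; pred: 4+1-1=4
No extinction within 15 steps

Answer: 16 both-alive 17 4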